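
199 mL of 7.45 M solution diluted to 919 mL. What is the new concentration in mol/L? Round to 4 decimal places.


Dilution: M1*V1 = M2*V2, solve for M2.
M2 = M1*V1 / V2
M2 = 7.45 * 199 / 919
M2 = 1482.55 / 919
M2 = 1.61322089 mol/L, rounded to 4 dp:

1.6132 mol/L


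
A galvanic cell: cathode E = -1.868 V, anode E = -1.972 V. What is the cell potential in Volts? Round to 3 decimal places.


Standard cell potential: E_cell = E_cathode - E_anode.
E_cell = -1.868 - (-1.972)
E_cell = 0.104 V, rounded to 3 dp:

0.104 V


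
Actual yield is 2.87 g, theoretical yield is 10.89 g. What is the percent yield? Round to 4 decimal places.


% yield = 100 * actual / theoretical
% yield = 100 * 2.87 / 10.89
% yield = 26.35445363 %, rounded to 4 dp:

26.3545 %


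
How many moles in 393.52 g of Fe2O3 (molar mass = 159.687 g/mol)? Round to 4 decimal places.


n = mass / M
n = 393.52 / 159.687
n = 2.46432083 mol, rounded to 4 dp:

2.4643 mol


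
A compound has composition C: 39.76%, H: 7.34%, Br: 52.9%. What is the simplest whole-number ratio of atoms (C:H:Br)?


Assume 100 g of compound, divide each mass% by atomic mass to get moles, then normalize by the smallest to get a raw atom ratio.
Moles per 100 g: C: 39.76/12.011 = 3.3103, H: 7.34/1.008 = 7.2817, Br: 52.9/79.904 = 0.662
Raw ratio (divide by min = 0.662): C: 5.0, H: 10.999, Br: 1.0
Multiply by 1 to clear fractions: C: 5.0 ~= 5, H: 10.999 ~= 11, Br: 1.0 ~= 1
Reduce by GCD to get the simplest whole-number ratio:

5:11:1


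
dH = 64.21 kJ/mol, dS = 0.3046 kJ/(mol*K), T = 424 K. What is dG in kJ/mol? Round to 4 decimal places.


Gibbs: dG = dH - T*dS (consistent units, dS already in kJ/(mol*K)).
T*dS = 424 * 0.3046 = 129.1504
dG = 64.21 - (129.1504)
dG = -64.9404 kJ/mol, rounded to 4 dp:

-64.9404 kJ/mol


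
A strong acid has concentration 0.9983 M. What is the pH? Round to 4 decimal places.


A strong acid dissociates completely, so [H+] equals the given concentration.
pH = -log10([H+]) = -log10(0.9983)
pH = 0.00073893, rounded to 4 dp:

0.0007


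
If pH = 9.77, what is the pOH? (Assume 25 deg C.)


At 25 deg C, pH + pOH = 14.
pOH = 14 - pH = 14 - 9.77
pOH = 4.23:

4.23


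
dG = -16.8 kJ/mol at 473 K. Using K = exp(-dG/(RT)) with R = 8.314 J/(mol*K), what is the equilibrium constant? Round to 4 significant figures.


dG is in kJ/mol; multiply by 1000 to match R in J/(mol*K).
RT = 8.314 * 473 = 3932.522 J/mol
exponent = -dG*1000 / (RT) = -(-16.8*1000) / 3932.522 = 4.27206765
K = exp(4.27206765)
K = 71.66967, rounded to 4 significant figures:

71.67


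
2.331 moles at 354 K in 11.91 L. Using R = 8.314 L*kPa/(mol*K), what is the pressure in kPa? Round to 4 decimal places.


PV = nRT, solve for P = nRT / V.
nRT = 2.331 * 8.314 * 354 = 6860.4966
P = 6860.4966 / 11.91
P = 576.02826196 kPa, rounded to 4 dp:

576.0283 kPa


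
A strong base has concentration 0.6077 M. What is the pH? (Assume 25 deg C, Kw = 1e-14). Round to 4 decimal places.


A strong base dissociates completely, so [OH-] equals the given concentration.
pOH = -log10([OH-]) = -log10(0.6077) = 0.216311
pH = 14 - pOH = 14 - 0.216311
pH = 13.783689, rounded to 4 dp:

13.7837


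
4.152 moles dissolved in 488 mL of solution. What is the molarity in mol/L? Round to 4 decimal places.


Convert volume to liters: V_L = V_mL / 1000.
V_L = 488 / 1000 = 0.488 L
M = n / V_L = 4.152 / 0.488
M = 8.50819672 mol/L, rounded to 4 dp:

8.5082 mol/L


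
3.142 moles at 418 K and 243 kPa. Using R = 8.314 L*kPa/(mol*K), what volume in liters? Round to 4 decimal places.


PV = nRT, solve for V = nRT / P.
nRT = 3.142 * 8.314 * 418 = 10919.2418
V = 10919.2418 / 243
V = 44.93515144 L, rounded to 4 dp:

44.9352 L


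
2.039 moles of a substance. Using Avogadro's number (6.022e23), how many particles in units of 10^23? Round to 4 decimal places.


N = n * NA, then divide by 1e23 for the requested units.
N / 1e23 = n * 6.022
N / 1e23 = 2.039 * 6.022
N / 1e23 = 12.278858, rounded to 4 dp:

12.2789


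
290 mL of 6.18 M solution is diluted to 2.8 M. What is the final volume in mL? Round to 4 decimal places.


Dilution: M1*V1 = M2*V2, solve for V2.
V2 = M1*V1 / M2
V2 = 6.18 * 290 / 2.8
V2 = 1792.2 / 2.8
V2 = 640.07142857 mL, rounded to 4 dp:

640.0714 mL


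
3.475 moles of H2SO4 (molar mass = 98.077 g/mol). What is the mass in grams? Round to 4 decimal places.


mass = n * M
mass = 3.475 * 98.077
mass = 340.817575 g, rounded to 4 dp:

340.8176 g


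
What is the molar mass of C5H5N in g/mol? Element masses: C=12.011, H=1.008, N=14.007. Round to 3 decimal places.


M = sum(count * atomic_mass) over atoms.
M = 5*12.011 + 5*1.008 + 1*14.007
M = 60.055 + 5.04 + 14.007
M = 79.102 g/mol, rounded to 3 dp:

79.102 g/mol


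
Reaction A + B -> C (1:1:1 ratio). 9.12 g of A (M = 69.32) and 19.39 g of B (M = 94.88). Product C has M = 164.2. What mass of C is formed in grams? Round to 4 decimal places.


Find moles of each reactant; the smaller value is the limiting reagent in a 1:1:1 reaction, so moles_C equals moles of the limiter.
n_A = mass_A / M_A = 9.12 / 69.32 = 0.131564 mol
n_B = mass_B / M_B = 19.39 / 94.88 = 0.204363 mol
Limiting reagent: A (smaller), n_limiting = 0.131564 mol
mass_C = n_limiting * M_C = 0.131564 * 164.2
mass_C = 21.6028088 g, rounded to 4 dp:

21.6028 g


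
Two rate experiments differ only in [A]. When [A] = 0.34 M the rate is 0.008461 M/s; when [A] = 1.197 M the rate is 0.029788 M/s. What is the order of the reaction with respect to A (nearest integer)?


Rate is proportional to [A]^n, so rate2/rate1 = ([A]2/[A]1)^n. Take logs to solve for n.
rate2/rate1 = 0.029788 / 0.008461 = 3.5206
[A]2/[A]1 = 1.197 / 0.34 = 3.5206
n = ln(3.5206) / ln(3.5206) = 1.0
Nearest integer order:

1


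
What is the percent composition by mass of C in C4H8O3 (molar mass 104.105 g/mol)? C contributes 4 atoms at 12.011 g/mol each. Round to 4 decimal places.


pct = 100 * (n_elem * M_elem) / M_total
mass_contribution = 4 * 12.011 = 48.044 g/mol
pct = 100 * 48.044 / 104.105
pct = 46.14956054 %, rounded to 4 dp:

46.1496 %


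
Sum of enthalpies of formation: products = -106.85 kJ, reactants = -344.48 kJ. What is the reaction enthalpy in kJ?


dH_rxn = sum(dH_f products) - sum(dH_f reactants)
dH_rxn = -106.85 - (-344.48)
dH_rxn = 237.63 kJ:

237.63 kJ


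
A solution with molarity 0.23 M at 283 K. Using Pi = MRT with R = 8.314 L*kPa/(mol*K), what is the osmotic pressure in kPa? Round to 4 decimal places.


Osmotic pressure (van't Hoff): Pi = M*R*T.
RT = 8.314 * 283 = 2352.862
Pi = 0.23 * 2352.862
Pi = 541.15826 kPa, rounded to 4 dp:

541.1583 kPa


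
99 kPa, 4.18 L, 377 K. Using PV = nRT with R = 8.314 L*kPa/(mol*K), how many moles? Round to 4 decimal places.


PV = nRT, solve for n = PV / (RT).
PV = 99 * 4.18 = 413.82
RT = 8.314 * 377 = 3134.378
n = 413.82 / 3134.378
n = 0.13202619 mol, rounded to 4 dp:

0.1320 mol


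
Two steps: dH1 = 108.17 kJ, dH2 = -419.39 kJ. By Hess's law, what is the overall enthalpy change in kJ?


Hess's law: enthalpy is a state function, so add the step enthalpies.
dH_total = dH1 + dH2 = 108.17 + (-419.39)
dH_total = -311.22 kJ:

-311.22 kJ


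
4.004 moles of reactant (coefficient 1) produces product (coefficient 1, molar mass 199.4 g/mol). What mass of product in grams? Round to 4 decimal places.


Use the coefficient ratio to convert reactant moles to product moles, then multiply by the product's molar mass.
moles_P = moles_R * (coeff_P / coeff_R) = 4.004 * (1/1) = 4.004
mass_P = moles_P * M_P = 4.004 * 199.4
mass_P = 798.3976 g, rounded to 4 dp:

798.3976 g


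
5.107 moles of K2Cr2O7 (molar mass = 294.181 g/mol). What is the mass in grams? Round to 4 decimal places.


mass = n * M
mass = 5.107 * 294.181
mass = 1502.382367 g, rounded to 4 dp:

1502.3824 g


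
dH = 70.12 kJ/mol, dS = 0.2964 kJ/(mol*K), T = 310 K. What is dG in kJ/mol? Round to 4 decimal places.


Gibbs: dG = dH - T*dS (consistent units, dS already in kJ/(mol*K)).
T*dS = 310 * 0.2964 = 91.884
dG = 70.12 - (91.884)
dG = -21.764 kJ/mol, rounded to 4 dp:

-21.7640 kJ/mol


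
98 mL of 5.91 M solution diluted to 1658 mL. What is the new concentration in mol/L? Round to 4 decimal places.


Dilution: M1*V1 = M2*V2, solve for M2.
M2 = M1*V1 / V2
M2 = 5.91 * 98 / 1658
M2 = 579.18 / 1658
M2 = 0.34932449 mol/L, rounded to 4 dp:

0.3493 mol/L


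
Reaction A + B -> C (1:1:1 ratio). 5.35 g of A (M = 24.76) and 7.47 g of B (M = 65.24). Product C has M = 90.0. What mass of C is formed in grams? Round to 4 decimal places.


Find moles of each reactant; the smaller value is the limiting reagent in a 1:1:1 reaction, so moles_C equals moles of the limiter.
n_A = mass_A / M_A = 5.35 / 24.76 = 0.216074 mol
n_B = mass_B / M_B = 7.47 / 65.24 = 0.1145 mol
Limiting reagent: B (smaller), n_limiting = 0.1145 mol
mass_C = n_limiting * M_C = 0.1145 * 90.0
mass_C = 10.305 g, rounded to 4 dp:

10.3050 g


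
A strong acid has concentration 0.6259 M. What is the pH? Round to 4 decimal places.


A strong acid dissociates completely, so [H+] equals the given concentration.
pH = -log10([H+]) = -log10(0.6259)
pH = 0.20349505, rounded to 4 dp:

0.2035


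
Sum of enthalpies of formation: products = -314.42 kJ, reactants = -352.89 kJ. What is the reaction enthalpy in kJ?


dH_rxn = sum(dH_f products) - sum(dH_f reactants)
dH_rxn = -314.42 - (-352.89)
dH_rxn = 38.47 kJ:

38.47 kJ


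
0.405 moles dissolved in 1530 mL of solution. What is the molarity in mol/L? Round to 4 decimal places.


Convert volume to liters: V_L = V_mL / 1000.
V_L = 1530 / 1000 = 1.53 L
M = n / V_L = 0.405 / 1.53
M = 0.26470588 mol/L, rounded to 4 dp:

0.2647 mol/L


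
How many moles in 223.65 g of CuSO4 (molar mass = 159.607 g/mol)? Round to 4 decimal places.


n = mass / M
n = 223.65 / 159.607
n = 1.40125433 mol, rounded to 4 dp:

1.4013 mol


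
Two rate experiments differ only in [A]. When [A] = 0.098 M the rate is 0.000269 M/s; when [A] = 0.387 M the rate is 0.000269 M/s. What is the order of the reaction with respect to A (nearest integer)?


Rate is proportional to [A]^n, so rate2/rate1 = ([A]2/[A]1)^n. Take logs to solve for n.
rate2/rate1 = 0.000269 / 0.000269 = 1.0
[A]2/[A]1 = 0.387 / 0.098 = 3.949
n = ln(1.0) / ln(3.949) = 0.0
Nearest integer order:

0


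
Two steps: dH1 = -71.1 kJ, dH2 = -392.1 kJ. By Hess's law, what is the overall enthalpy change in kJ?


Hess's law: enthalpy is a state function, so add the step enthalpies.
dH_total = dH1 + dH2 = -71.1 + (-392.1)
dH_total = -463.2 kJ:

-463.20 kJ


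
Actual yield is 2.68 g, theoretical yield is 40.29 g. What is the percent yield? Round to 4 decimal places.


% yield = 100 * actual / theoretical
% yield = 100 * 2.68 / 40.29
% yield = 6.65177463 %, rounded to 4 dp:

6.6518 %


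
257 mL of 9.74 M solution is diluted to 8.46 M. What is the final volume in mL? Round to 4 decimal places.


Dilution: M1*V1 = M2*V2, solve for V2.
V2 = M1*V1 / M2
V2 = 9.74 * 257 / 8.46
V2 = 2503.18 / 8.46
V2 = 295.88416076 mL, rounded to 4 dp:

295.8842 mL


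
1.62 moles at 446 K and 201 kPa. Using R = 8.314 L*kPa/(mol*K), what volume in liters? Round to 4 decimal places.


PV = nRT, solve for V = nRT / P.
nRT = 1.62 * 8.314 * 446 = 6007.0313
V = 6007.0313 / 201
V = 29.88572786 L, rounded to 4 dp:

29.8857 L


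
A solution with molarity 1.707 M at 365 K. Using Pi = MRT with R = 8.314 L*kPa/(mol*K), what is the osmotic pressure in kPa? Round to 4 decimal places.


Osmotic pressure (van't Hoff): Pi = M*R*T.
RT = 8.314 * 365 = 3034.61
Pi = 1.707 * 3034.61
Pi = 5180.07927 kPa, rounded to 4 dp:

5180.0793 kPa


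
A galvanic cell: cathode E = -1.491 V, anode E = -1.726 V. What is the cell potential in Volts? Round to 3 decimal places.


Standard cell potential: E_cell = E_cathode - E_anode.
E_cell = -1.491 - (-1.726)
E_cell = 0.235 V, rounded to 3 dp:

0.235 V


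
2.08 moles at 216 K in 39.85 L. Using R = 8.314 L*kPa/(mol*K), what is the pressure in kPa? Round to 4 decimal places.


PV = nRT, solve for P = nRT / V.
nRT = 2.08 * 8.314 * 216 = 3735.3139
P = 3735.3139 / 39.85
P = 93.73435132 kPa, rounded to 4 dp:

93.7344 kPa


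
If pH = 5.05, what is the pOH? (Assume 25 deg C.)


At 25 deg C, pH + pOH = 14.
pOH = 14 - pH = 14 - 5.05
pOH = 8.95:

8.95


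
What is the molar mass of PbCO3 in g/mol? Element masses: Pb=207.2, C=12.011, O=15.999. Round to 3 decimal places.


M = sum(count * atomic_mass) over atoms.
M = 1*207.2 + 1*12.011 + 3*15.999
M = 207.2 + 12.011 + 47.997
M = 267.208 g/mol, rounded to 3 dp:

267.208 g/mol


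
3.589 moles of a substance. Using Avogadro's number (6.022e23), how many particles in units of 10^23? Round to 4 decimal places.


N = n * NA, then divide by 1e23 for the requested units.
N / 1e23 = n * 6.022
N / 1e23 = 3.589 * 6.022
N / 1e23 = 21.612958, rounded to 4 dp:

21.6130


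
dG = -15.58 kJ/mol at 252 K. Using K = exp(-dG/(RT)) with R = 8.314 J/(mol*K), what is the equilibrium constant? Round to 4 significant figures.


dG is in kJ/mol; multiply by 1000 to match R in J/(mol*K).
RT = 8.314 * 252 = 2095.128 J/mol
exponent = -dG*1000 / (RT) = -(-15.58*1000) / 2095.128 = 7.43629983
K = exp(7.43629983)
K = 1696.4614, rounded to 4 significant figures:

1696


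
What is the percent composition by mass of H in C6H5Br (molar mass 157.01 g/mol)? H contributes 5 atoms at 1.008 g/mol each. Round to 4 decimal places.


pct = 100 * (n_elem * M_elem) / M_total
mass_contribution = 5 * 1.008 = 5.04 g/mol
pct = 100 * 5.04 / 157.01
pct = 3.20998663 %, rounded to 4 dp:

3.2100 %


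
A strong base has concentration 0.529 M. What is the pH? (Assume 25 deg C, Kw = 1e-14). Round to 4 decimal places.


A strong base dissociates completely, so [OH-] equals the given concentration.
pOH = -log10([OH-]) = -log10(0.529) = 0.276544
pH = 14 - pOH = 14 - 0.276544
pH = 13.723456, rounded to 4 dp:

13.7235


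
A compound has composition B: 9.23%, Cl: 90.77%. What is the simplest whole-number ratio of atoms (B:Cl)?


Assume 100 g of compound, divide each mass% by atomic mass to get moles, then normalize by the smallest to get a raw atom ratio.
Moles per 100 g: B: 9.23/10.81 = 0.8538, Cl: 90.77/35.453 = 2.5603
Raw ratio (divide by min = 0.8538): B: 1.0, Cl: 2.999
Multiply by 1 to clear fractions: B: 1.0 ~= 1, Cl: 2.999 ~= 3
Reduce by GCD to get the simplest whole-number ratio:

1:3


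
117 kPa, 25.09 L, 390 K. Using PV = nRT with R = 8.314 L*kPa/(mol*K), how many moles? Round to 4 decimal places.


PV = nRT, solve for n = PV / (RT).
PV = 117 * 25.09 = 2935.53
RT = 8.314 * 390 = 3242.46
n = 2935.53 / 3242.46
n = 0.90534039 mol, rounded to 4 dp:

0.9053 mol


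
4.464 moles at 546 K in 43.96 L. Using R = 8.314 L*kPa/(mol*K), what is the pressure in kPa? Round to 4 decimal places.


PV = nRT, solve for P = nRT / V.
nRT = 4.464 * 8.314 * 546 = 20264.078
P = 20264.078 / 43.96
P = 460.96628753 kPa, rounded to 4 dp:

460.9663 kPa


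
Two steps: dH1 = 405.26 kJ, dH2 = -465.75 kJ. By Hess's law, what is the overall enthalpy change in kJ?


Hess's law: enthalpy is a state function, so add the step enthalpies.
dH_total = dH1 + dH2 = 405.26 + (-465.75)
dH_total = -60.49 kJ:

-60.49 kJ


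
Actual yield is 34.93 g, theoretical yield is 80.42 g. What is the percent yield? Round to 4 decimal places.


% yield = 100 * actual / theoretical
% yield = 100 * 34.93 / 80.42
% yield = 43.43446904 %, rounded to 4 dp:

43.4345 %


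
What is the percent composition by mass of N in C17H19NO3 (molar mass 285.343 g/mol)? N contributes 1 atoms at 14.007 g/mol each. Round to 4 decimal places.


pct = 100 * (n_elem * M_elem) / M_total
mass_contribution = 1 * 14.007 = 14.007 g/mol
pct = 100 * 14.007 / 285.343
pct = 4.90882902 %, rounded to 4 dp:

4.9088 %


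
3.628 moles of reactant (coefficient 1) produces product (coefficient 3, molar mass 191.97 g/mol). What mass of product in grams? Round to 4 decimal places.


Use the coefficient ratio to convert reactant moles to product moles, then multiply by the product's molar mass.
moles_P = moles_R * (coeff_P / coeff_R) = 3.628 * (3/1) = 10.884
mass_P = moles_P * M_P = 10.884 * 191.97
mass_P = 2089.40148 g, rounded to 4 dp:

2089.4015 g


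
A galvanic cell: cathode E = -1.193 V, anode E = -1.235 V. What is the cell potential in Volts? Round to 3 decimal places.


Standard cell potential: E_cell = E_cathode - E_anode.
E_cell = -1.193 - (-1.235)
E_cell = 0.042 V, rounded to 3 dp:

0.042 V


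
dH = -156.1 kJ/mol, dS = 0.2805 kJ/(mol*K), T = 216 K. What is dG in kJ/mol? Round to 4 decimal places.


Gibbs: dG = dH - T*dS (consistent units, dS already in kJ/(mol*K)).
T*dS = 216 * 0.2805 = 60.588
dG = -156.1 - (60.588)
dG = -216.688 kJ/mol, rounded to 4 dp:

-216.6880 kJ/mol


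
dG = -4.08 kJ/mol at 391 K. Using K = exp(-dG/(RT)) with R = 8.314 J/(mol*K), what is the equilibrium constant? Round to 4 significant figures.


dG is in kJ/mol; multiply by 1000 to match R in J/(mol*K).
RT = 8.314 * 391 = 3250.774 J/mol
exponent = -dG*1000 / (RT) = -(-4.08*1000) / 3250.774 = 1.25508571
K = exp(1.25508571)
K = 3.508139, rounded to 4 significant figures:

3.508


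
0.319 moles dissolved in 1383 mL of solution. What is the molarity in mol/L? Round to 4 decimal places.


Convert volume to liters: V_L = V_mL / 1000.
V_L = 1383 / 1000 = 1.383 L
M = n / V_L = 0.319 / 1.383
M = 0.23065799 mol/L, rounded to 4 dp:

0.2307 mol/L


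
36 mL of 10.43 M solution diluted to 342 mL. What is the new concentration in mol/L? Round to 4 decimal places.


Dilution: M1*V1 = M2*V2, solve for M2.
M2 = M1*V1 / V2
M2 = 10.43 * 36 / 342
M2 = 375.48 / 342
M2 = 1.09789474 mol/L, rounded to 4 dp:

1.0979 mol/L


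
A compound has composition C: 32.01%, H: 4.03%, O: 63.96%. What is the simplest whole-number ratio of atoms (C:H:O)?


Assume 100 g of compound, divide each mass% by atomic mass to get moles, then normalize by the smallest to get a raw atom ratio.
Moles per 100 g: C: 32.01/12.011 = 2.6651, H: 4.03/1.008 = 3.998, O: 63.96/15.999 = 3.9977
Raw ratio (divide by min = 2.6651): C: 1.0, H: 1.5, O: 1.5
Multiply by 2 to clear fractions: C: 2.0 ~= 2, H: 3.0 ~= 3, O: 3.0 ~= 3
Reduce by GCD to get the simplest whole-number ratio:

2:3:3


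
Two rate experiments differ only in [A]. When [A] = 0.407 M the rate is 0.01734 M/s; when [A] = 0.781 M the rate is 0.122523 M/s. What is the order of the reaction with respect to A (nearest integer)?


Rate is proportional to [A]^n, so rate2/rate1 = ([A]2/[A]1)^n. Take logs to solve for n.
rate2/rate1 = 0.122523 / 0.01734 = 7.0659
[A]2/[A]1 = 0.781 / 0.407 = 1.9189
n = ln(7.0659) / ln(1.9189) = 3.0
Nearest integer order:

3


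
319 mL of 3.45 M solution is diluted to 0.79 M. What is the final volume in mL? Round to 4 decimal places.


Dilution: M1*V1 = M2*V2, solve for V2.
V2 = M1*V1 / M2
V2 = 3.45 * 319 / 0.79
V2 = 1100.55 / 0.79
V2 = 1393.10126582 mL, rounded to 4 dp:

1393.1013 mL


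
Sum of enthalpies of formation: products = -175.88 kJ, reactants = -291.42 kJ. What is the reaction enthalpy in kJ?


dH_rxn = sum(dH_f products) - sum(dH_f reactants)
dH_rxn = -175.88 - (-291.42)
dH_rxn = 115.54 kJ:

115.54 kJ


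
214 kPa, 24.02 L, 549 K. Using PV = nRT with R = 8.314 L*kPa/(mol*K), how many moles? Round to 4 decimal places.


PV = nRT, solve for n = PV / (RT).
PV = 214 * 24.02 = 5140.28
RT = 8.314 * 549 = 4564.386
n = 5140.28 / 4564.386
n = 1.12617119 mol, rounded to 4 dp:

1.1262 mol


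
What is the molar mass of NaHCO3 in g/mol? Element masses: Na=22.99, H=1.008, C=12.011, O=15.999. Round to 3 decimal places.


M = sum(count * atomic_mass) over atoms.
M = 1*22.99 + 1*1.008 + 1*12.011 + 3*15.999
M = 22.99 + 1.008 + 12.011 + 47.997
M = 84.006 g/mol, rounded to 3 dp:

84.006 g/mol


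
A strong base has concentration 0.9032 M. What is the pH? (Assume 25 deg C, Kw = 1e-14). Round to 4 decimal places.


A strong base dissociates completely, so [OH-] equals the given concentration.
pOH = -log10([OH-]) = -log10(0.9032) = 0.044216
pH = 14 - pOH = 14 - 0.044216
pH = 13.955784, rounded to 4 dp:

13.9558


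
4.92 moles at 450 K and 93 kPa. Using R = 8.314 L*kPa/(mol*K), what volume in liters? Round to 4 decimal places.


PV = nRT, solve for V = nRT / P.
nRT = 4.92 * 8.314 * 450 = 18407.196
V = 18407.196 / 93
V = 197.92683871 L, rounded to 4 dp:

197.9268 L


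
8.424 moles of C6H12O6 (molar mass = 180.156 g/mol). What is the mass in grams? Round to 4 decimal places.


mass = n * M
mass = 8.424 * 180.156
mass = 1517.634144 g, rounded to 4 dp:

1517.6341 g


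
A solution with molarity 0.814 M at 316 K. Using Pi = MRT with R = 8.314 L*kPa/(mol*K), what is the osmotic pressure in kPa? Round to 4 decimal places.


Osmotic pressure (van't Hoff): Pi = M*R*T.
RT = 8.314 * 316 = 2627.224
Pi = 0.814 * 2627.224
Pi = 2138.560336 kPa, rounded to 4 dp:

2138.5603 kPa


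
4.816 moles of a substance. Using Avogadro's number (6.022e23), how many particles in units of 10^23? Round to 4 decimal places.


N = n * NA, then divide by 1e23 for the requested units.
N / 1e23 = n * 6.022
N / 1e23 = 4.816 * 6.022
N / 1e23 = 29.001952, rounded to 4 dp:

29.0020


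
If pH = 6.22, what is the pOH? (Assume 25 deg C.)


At 25 deg C, pH + pOH = 14.
pOH = 14 - pH = 14 - 6.22
pOH = 7.78:

7.78


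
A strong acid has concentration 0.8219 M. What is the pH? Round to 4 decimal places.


A strong acid dissociates completely, so [H+] equals the given concentration.
pH = -log10([H+]) = -log10(0.8219)
pH = 0.08518102, rounded to 4 dp:

0.0852


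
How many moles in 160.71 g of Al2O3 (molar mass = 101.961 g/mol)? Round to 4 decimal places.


n = mass / M
n = 160.71 / 101.961
n = 1.5761909 mol, rounded to 4 dp:

1.5762 mol


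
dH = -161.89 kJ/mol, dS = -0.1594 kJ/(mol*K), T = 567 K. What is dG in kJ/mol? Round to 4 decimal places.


Gibbs: dG = dH - T*dS (consistent units, dS already in kJ/(mol*K)).
T*dS = 567 * -0.1594 = -90.3798
dG = -161.89 - (-90.3798)
dG = -71.5102 kJ/mol, rounded to 4 dp:

-71.5102 kJ/mol


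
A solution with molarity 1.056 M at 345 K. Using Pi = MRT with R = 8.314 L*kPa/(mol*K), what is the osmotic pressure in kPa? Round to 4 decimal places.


Osmotic pressure (van't Hoff): Pi = M*R*T.
RT = 8.314 * 345 = 2868.33
Pi = 1.056 * 2868.33
Pi = 3028.95648 kPa, rounded to 4 dp:

3028.9565 kPa


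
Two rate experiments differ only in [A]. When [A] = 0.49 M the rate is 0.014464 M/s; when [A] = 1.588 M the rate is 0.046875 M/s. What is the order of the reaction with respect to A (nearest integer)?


Rate is proportional to [A]^n, so rate2/rate1 = ([A]2/[A]1)^n. Take logs to solve for n.
rate2/rate1 = 0.046875 / 0.014464 = 3.2408
[A]2/[A]1 = 1.588 / 0.49 = 3.2408
n = ln(3.2408) / ln(3.2408) = 1.0
Nearest integer order:

1


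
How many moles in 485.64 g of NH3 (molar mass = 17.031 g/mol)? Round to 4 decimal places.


n = mass / M
n = 485.64 / 17.031
n = 28.51506077 mol, rounded to 4 dp:

28.5151 mol


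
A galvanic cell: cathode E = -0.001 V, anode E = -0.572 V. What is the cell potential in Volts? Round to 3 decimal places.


Standard cell potential: E_cell = E_cathode - E_anode.
E_cell = -0.001 - (-0.572)
E_cell = 0.571 V, rounded to 3 dp:

0.571 V


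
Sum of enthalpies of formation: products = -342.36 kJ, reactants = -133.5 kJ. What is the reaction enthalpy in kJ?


dH_rxn = sum(dH_f products) - sum(dH_f reactants)
dH_rxn = -342.36 - (-133.5)
dH_rxn = -208.86 kJ:

-208.86 kJ


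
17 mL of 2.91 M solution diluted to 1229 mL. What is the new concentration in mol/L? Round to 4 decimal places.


Dilution: M1*V1 = M2*V2, solve for M2.
M2 = M1*V1 / V2
M2 = 2.91 * 17 / 1229
M2 = 49.47 / 1229
M2 = 0.04025224 mol/L, rounded to 4 dp:

0.0403 mol/L


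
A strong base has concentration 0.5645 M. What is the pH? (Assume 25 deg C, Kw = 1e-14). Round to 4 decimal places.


A strong base dissociates completely, so [OH-] equals the given concentration.
pOH = -log10([OH-]) = -log10(0.5645) = 0.248336
pH = 14 - pOH = 14 - 0.248336
pH = 13.751664, rounded to 4 dp:

13.7517


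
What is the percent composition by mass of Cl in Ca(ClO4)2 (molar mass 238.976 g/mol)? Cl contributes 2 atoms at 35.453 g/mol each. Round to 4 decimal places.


pct = 100 * (n_elem * M_elem) / M_total
mass_contribution = 2 * 35.453 = 70.906 g/mol
pct = 100 * 70.906 / 238.976
pct = 29.67076192 %, rounded to 4 dp:

29.6708 %


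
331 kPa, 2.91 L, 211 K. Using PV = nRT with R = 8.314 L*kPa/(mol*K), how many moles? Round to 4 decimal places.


PV = nRT, solve for n = PV / (RT).
PV = 331 * 2.91 = 963.21
RT = 8.314 * 211 = 1754.254
n = 963.21 / 1754.254
n = 0.549071 mol, rounded to 4 dp:

0.5491 mol


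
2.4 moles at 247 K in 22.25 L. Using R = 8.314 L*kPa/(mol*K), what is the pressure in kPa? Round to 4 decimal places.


PV = nRT, solve for P = nRT / V.
nRT = 2.4 * 8.314 * 247 = 4928.5392
P = 4928.5392 / 22.25
P = 221.50737978 kPa, rounded to 4 dp:

221.5074 kPa


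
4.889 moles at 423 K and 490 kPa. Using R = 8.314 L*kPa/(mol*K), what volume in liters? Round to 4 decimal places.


PV = nRT, solve for V = nRT / P.
nRT = 4.889 * 8.314 * 423 = 17193.7428
V = 17193.7428 / 490
V = 35.08927102 L, rounded to 4 dp:

35.0893 L


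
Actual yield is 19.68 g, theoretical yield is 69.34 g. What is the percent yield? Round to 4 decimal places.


% yield = 100 * actual / theoretical
% yield = 100 * 19.68 / 69.34
% yield = 28.38188636 %, rounded to 4 dp:

28.3819 %


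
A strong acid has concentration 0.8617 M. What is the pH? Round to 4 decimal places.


A strong acid dissociates completely, so [H+] equals the given concentration.
pH = -log10([H+]) = -log10(0.8617)
pH = 0.06464391, rounded to 4 dp:

0.0646


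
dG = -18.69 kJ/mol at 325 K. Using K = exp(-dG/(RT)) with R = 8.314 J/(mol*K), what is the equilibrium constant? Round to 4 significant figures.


dG is in kJ/mol; multiply by 1000 to match R in J/(mol*K).
RT = 8.314 * 325 = 2702.05 J/mol
exponent = -dG*1000 / (RT) = -(-18.69*1000) / 2702.05 = 6.91697045
K = exp(6.91697045)
K = 1009.2578, rounded to 4 significant figures:

1009


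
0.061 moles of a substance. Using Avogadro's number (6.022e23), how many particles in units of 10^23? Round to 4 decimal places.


N = n * NA, then divide by 1e23 for the requested units.
N / 1e23 = n * 6.022
N / 1e23 = 0.061 * 6.022
N / 1e23 = 0.367342, rounded to 4 dp:

0.3673


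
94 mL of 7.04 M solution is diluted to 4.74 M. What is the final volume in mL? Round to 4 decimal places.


Dilution: M1*V1 = M2*V2, solve for V2.
V2 = M1*V1 / M2
V2 = 7.04 * 94 / 4.74
V2 = 661.76 / 4.74
V2 = 139.61181435 mL, rounded to 4 dp:

139.6118 mL


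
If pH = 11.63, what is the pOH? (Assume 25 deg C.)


At 25 deg C, pH + pOH = 14.
pOH = 14 - pH = 14 - 11.63
pOH = 2.37:

2.37


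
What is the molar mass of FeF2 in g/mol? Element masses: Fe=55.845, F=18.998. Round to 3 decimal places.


M = sum(count * atomic_mass) over atoms.
M = 1*55.845 + 2*18.998
M = 55.845 + 37.996
M = 93.841 g/mol, rounded to 3 dp:

93.841 g/mol


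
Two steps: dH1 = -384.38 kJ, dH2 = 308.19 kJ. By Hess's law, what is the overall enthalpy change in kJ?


Hess's law: enthalpy is a state function, so add the step enthalpies.
dH_total = dH1 + dH2 = -384.38 + (308.19)
dH_total = -76.19 kJ:

-76.19 kJ


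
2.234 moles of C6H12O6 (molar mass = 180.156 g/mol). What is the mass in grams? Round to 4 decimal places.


mass = n * M
mass = 2.234 * 180.156
mass = 402.468504 g, rounded to 4 dp:

402.4685 g


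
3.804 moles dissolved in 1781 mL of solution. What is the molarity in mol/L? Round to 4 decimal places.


Convert volume to liters: V_L = V_mL / 1000.
V_L = 1781 / 1000 = 1.781 L
M = n / V_L = 3.804 / 1.781
M = 2.13587872 mol/L, rounded to 4 dp:

2.1359 mol/L


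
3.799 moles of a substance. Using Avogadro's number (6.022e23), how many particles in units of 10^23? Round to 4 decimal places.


N = n * NA, then divide by 1e23 for the requested units.
N / 1e23 = n * 6.022
N / 1e23 = 3.799 * 6.022
N / 1e23 = 22.877578, rounded to 4 dp:

22.8776


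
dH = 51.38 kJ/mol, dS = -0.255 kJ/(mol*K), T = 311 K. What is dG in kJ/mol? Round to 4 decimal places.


Gibbs: dG = dH - T*dS (consistent units, dS already in kJ/(mol*K)).
T*dS = 311 * -0.255 = -79.305
dG = 51.38 - (-79.305)
dG = 130.685 kJ/mol, rounded to 4 dp:

130.6850 kJ/mol


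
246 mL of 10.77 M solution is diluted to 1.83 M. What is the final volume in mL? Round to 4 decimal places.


Dilution: M1*V1 = M2*V2, solve for V2.
V2 = M1*V1 / M2
V2 = 10.77 * 246 / 1.83
V2 = 2649.42 / 1.83
V2 = 1447.7704918 mL, rounded to 4 dp:

1447.7705 mL


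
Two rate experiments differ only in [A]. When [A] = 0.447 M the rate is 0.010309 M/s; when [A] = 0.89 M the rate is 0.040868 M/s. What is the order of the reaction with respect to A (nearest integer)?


Rate is proportional to [A]^n, so rate2/rate1 = ([A]2/[A]1)^n. Take logs to solve for n.
rate2/rate1 = 0.040868 / 0.010309 = 3.9643
[A]2/[A]1 = 0.89 / 0.447 = 1.9911
n = ln(3.9643) / ln(1.9911) = 2.0
Nearest integer order:

2


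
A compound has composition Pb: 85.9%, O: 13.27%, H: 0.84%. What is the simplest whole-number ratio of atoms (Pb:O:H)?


Assume 100 g of compound, divide each mass% by atomic mass to get moles, then normalize by the smallest to get a raw atom ratio.
Moles per 100 g: Pb: 85.9/207.2 = 0.4146, O: 13.27/15.999 = 0.8294, H: 0.84/1.008 = 0.8333
Raw ratio (divide by min = 0.4146): Pb: 1.0, O: 2.001, H: 2.01
Multiply by 1 to clear fractions: Pb: 1.0 ~= 1, O: 2.001 ~= 2, H: 2.01 ~= 2
Reduce by GCD to get the simplest whole-number ratio:

1:2:2


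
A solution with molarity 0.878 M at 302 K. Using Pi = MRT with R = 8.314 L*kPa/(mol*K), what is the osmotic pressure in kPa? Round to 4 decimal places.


Osmotic pressure (van't Hoff): Pi = M*R*T.
RT = 8.314 * 302 = 2510.828
Pi = 0.878 * 2510.828
Pi = 2204.506984 kPa, rounded to 4 dp:

2204.5070 kPa


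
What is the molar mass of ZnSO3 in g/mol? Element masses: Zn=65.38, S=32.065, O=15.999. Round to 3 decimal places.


M = sum(count * atomic_mass) over atoms.
M = 1*65.38 + 1*32.065 + 3*15.999
M = 65.38 + 32.065 + 47.997
M = 145.442 g/mol, rounded to 3 dp:

145.442 g/mol


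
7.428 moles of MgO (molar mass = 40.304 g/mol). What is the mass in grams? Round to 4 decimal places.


mass = n * M
mass = 7.428 * 40.304
mass = 299.378112 g, rounded to 4 dp:

299.3781 g


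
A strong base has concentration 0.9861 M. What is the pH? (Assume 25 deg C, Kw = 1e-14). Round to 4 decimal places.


A strong base dissociates completely, so [OH-] equals the given concentration.
pOH = -log10([OH-]) = -log10(0.9861) = 0.006079
pH = 14 - pOH = 14 - 0.006079
pH = 13.993921, rounded to 4 dp:

13.9939


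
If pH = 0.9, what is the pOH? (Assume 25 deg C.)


At 25 deg C, pH + pOH = 14.
pOH = 14 - pH = 14 - 0.9
pOH = 13.1:

13.10


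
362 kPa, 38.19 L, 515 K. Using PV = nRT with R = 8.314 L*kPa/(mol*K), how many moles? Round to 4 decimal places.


PV = nRT, solve for n = PV / (RT).
PV = 362 * 38.19 = 13824.78
RT = 8.314 * 515 = 4281.71
n = 13824.78 / 4281.71
n = 3.22879877 mol, rounded to 4 dp:

3.2288 mol


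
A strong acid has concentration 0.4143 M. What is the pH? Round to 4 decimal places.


A strong acid dissociates completely, so [H+] equals the given concentration.
pH = -log10([H+]) = -log10(0.4143)
pH = 0.38268507, rounded to 4 dp:

0.3827


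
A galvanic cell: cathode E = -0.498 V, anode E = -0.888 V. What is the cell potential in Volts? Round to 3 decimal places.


Standard cell potential: E_cell = E_cathode - E_anode.
E_cell = -0.498 - (-0.888)
E_cell = 0.39 V, rounded to 3 dp:

0.390 V


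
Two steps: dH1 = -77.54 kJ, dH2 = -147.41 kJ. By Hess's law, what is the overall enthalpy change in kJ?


Hess's law: enthalpy is a state function, so add the step enthalpies.
dH_total = dH1 + dH2 = -77.54 + (-147.41)
dH_total = -224.95 kJ:

-224.95 kJ


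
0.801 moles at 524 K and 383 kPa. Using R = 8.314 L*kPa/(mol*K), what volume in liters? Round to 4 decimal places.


PV = nRT, solve for V = nRT / P.
nRT = 0.801 * 8.314 * 524 = 3489.5853
V = 3489.5853 / 383
V = 9.11118877 L, rounded to 4 dp:

9.1112 L


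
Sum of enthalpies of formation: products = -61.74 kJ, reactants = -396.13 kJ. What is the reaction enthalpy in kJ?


dH_rxn = sum(dH_f products) - sum(dH_f reactants)
dH_rxn = -61.74 - (-396.13)
dH_rxn = 334.39 kJ:

334.39 kJ


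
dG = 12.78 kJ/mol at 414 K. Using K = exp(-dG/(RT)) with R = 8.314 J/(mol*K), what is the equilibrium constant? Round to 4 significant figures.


dG is in kJ/mol; multiply by 1000 to match R in J/(mol*K).
RT = 8.314 * 414 = 3441.996 J/mol
exponent = -dG*1000 / (RT) = -(12.78*1000) / 3441.996 = -3.7129619
K = exp(-3.7129619)
K = 0.024405131, rounded to 4 significant figures:

0.02441


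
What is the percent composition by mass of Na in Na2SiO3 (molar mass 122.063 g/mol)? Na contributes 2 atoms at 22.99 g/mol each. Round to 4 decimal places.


pct = 100 * (n_elem * M_elem) / M_total
mass_contribution = 2 * 22.99 = 45.98 g/mol
pct = 100 * 45.98 / 122.063
pct = 37.66907253 %, rounded to 4 dp:

37.6691 %


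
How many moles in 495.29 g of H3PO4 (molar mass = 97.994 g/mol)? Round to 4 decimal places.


n = mass / M
n = 495.29 / 97.994
n = 5.05428904 mol, rounded to 4 dp:

5.0543 mol


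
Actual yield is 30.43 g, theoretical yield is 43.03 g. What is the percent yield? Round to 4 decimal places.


% yield = 100 * actual / theoretical
% yield = 100 * 30.43 / 43.03
% yield = 70.71810365 %, rounded to 4 dp:

70.7181 %


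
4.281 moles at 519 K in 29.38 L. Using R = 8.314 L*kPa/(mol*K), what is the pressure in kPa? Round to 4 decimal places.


PV = nRT, solve for P = nRT / V.
nRT = 4.281 * 8.314 * 519 = 18472.3694
P = 18472.3694 / 29.38
P = 628.73959837 kPa, rounded to 4 dp:

628.7396 kPa


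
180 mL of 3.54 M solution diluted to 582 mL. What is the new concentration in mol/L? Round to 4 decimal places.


Dilution: M1*V1 = M2*V2, solve for M2.
M2 = M1*V1 / V2
M2 = 3.54 * 180 / 582
M2 = 637.2 / 582
M2 = 1.09484536 mol/L, rounded to 4 dp:

1.0948 mol/L


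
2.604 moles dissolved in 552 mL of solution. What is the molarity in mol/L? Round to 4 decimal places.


Convert volume to liters: V_L = V_mL / 1000.
V_L = 552 / 1000 = 0.552 L
M = n / V_L = 2.604 / 0.552
M = 4.7173913 mol/L, rounded to 4 dp:

4.7174 mol/L


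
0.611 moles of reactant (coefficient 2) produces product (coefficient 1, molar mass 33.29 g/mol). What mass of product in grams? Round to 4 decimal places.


Use the coefficient ratio to convert reactant moles to product moles, then multiply by the product's molar mass.
moles_P = moles_R * (coeff_P / coeff_R) = 0.611 * (1/2) = 0.3055
mass_P = moles_P * M_P = 0.3055 * 33.29
mass_P = 10.170095 g, rounded to 4 dp:

10.1701 g


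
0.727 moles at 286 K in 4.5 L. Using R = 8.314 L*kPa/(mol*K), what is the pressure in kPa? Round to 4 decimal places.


PV = nRT, solve for P = nRT / V.
nRT = 0.727 * 8.314 * 286 = 1728.6635
P = 1728.6635 / 4.5
P = 384.14744444 kPa, rounded to 4 dp:

384.1474 kPa


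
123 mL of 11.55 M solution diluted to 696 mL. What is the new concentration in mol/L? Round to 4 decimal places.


Dilution: M1*V1 = M2*V2, solve for M2.
M2 = M1*V1 / V2
M2 = 11.55 * 123 / 696
M2 = 1420.65 / 696
M2 = 2.04116379 mol/L, rounded to 4 dp:

2.0412 mol/L


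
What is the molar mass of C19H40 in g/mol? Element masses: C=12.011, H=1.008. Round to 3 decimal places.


M = sum(count * atomic_mass) over atoms.
M = 19*12.011 + 40*1.008
M = 228.209 + 40.32
M = 268.529 g/mol, rounded to 3 dp:

268.529 g/mol


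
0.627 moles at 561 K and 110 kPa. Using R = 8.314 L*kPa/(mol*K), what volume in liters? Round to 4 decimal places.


PV = nRT, solve for V = nRT / P.
nRT = 0.627 * 8.314 * 561 = 2924.4246
V = 2924.4246 / 110
V = 26.58567818 L, rounded to 4 dp:

26.5857 L


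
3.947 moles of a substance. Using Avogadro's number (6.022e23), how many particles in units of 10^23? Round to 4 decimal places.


N = n * NA, then divide by 1e23 for the requested units.
N / 1e23 = n * 6.022
N / 1e23 = 3.947 * 6.022
N / 1e23 = 23.768834, rounded to 4 dp:

23.7688


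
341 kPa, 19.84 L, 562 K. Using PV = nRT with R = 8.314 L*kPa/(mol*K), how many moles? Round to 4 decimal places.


PV = nRT, solve for n = PV / (RT).
PV = 341 * 19.84 = 6765.44
RT = 8.314 * 562 = 4672.468
n = 6765.44 / 4672.468
n = 1.44793715 mol, rounded to 4 dp:

1.4479 mol


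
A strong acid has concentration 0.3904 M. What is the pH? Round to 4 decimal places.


A strong acid dissociates completely, so [H+] equals the given concentration.
pH = -log10([H+]) = -log10(0.3904)
pH = 0.40849019, rounded to 4 dp:

0.4085


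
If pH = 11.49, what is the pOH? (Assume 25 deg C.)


At 25 deg C, pH + pOH = 14.
pOH = 14 - pH = 14 - 11.49
pOH = 2.51:

2.51


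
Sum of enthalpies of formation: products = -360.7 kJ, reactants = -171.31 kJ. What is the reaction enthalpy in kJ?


dH_rxn = sum(dH_f products) - sum(dH_f reactants)
dH_rxn = -360.7 - (-171.31)
dH_rxn = -189.39 kJ:

-189.39 kJ


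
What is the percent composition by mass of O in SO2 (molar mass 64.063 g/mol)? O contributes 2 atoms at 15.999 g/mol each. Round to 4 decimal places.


pct = 100 * (n_elem * M_elem) / M_total
mass_contribution = 2 * 15.999 = 31.998 g/mol
pct = 100 * 31.998 / 64.063
pct = 49.94770773 %, rounded to 4 dp:

49.9477 %


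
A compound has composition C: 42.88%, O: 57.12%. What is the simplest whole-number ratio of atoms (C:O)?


Assume 100 g of compound, divide each mass% by atomic mass to get moles, then normalize by the smallest to get a raw atom ratio.
Moles per 100 g: C: 42.88/12.011 = 3.5701, O: 57.12/15.999 = 3.5702
Raw ratio (divide by min = 3.5701): C: 1.0, O: 1.0
Multiply by 1 to clear fractions: C: 1.0 ~= 1, O: 1.0 ~= 1
Reduce by GCD to get the simplest whole-number ratio:

1:1


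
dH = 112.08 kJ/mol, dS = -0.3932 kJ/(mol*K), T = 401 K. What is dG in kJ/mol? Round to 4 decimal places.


Gibbs: dG = dH - T*dS (consistent units, dS already in kJ/(mol*K)).
T*dS = 401 * -0.3932 = -157.6732
dG = 112.08 - (-157.6732)
dG = 269.7532 kJ/mol, rounded to 4 dp:

269.7532 kJ/mol


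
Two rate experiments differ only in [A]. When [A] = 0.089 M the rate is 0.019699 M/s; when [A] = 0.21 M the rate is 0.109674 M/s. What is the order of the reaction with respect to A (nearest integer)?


Rate is proportional to [A]^n, so rate2/rate1 = ([A]2/[A]1)^n. Take logs to solve for n.
rate2/rate1 = 0.109674 / 0.019699 = 5.5675
[A]2/[A]1 = 0.21 / 0.089 = 2.3596
n = ln(5.5675) / ln(2.3596) = 2.0
Nearest integer order:

2


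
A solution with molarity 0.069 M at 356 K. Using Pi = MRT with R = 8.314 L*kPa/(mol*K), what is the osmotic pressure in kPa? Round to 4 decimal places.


Osmotic pressure (van't Hoff): Pi = M*R*T.
RT = 8.314 * 356 = 2959.784
Pi = 0.069 * 2959.784
Pi = 204.225096 kPa, rounded to 4 dp:

204.2251 kPa


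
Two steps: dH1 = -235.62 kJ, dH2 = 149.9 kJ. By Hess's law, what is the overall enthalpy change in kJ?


Hess's law: enthalpy is a state function, so add the step enthalpies.
dH_total = dH1 + dH2 = -235.62 + (149.9)
dH_total = -85.72 kJ:

-85.72 kJ


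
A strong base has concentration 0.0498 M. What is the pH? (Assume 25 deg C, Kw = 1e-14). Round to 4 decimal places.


A strong base dissociates completely, so [OH-] equals the given concentration.
pOH = -log10([OH-]) = -log10(0.0498) = 1.302771
pH = 14 - pOH = 14 - 1.302771
pH = 12.697229, rounded to 4 dp:

12.6972


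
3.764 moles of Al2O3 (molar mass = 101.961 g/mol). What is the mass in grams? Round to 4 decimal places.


mass = n * M
mass = 3.764 * 101.961
mass = 383.781204 g, rounded to 4 dp:

383.7812 g


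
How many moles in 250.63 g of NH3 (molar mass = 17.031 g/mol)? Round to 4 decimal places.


n = mass / M
n = 250.63 / 17.031
n = 14.71610592 mol, rounded to 4 dp:

14.7161 mol
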